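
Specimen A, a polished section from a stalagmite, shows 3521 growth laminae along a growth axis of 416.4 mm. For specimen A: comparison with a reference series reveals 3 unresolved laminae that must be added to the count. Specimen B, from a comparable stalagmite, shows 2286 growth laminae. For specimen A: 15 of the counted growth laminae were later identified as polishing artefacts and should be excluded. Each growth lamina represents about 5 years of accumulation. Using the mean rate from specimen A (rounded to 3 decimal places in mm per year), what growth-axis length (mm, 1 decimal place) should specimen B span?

274.3 mm

Specimen A: adjusted count: 3521 − 15 + 3 = 3509 growth laminae.
Specimen A: at 5 years per growth lamina, 3509 × 5 = 17545 years.
A: 416.4 mm over 17545 years gives 416.4 / 17545 ≈ 0.024 mm per year.
Specimen B: at 5 years per growth lamina, 2286 × 5 = 11430 years. For B, 0.024 mm/year × 11430 years = 274.3 mm.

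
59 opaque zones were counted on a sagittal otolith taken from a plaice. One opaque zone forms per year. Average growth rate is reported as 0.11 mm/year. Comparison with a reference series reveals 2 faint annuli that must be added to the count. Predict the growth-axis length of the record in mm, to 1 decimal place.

Correcting the raw count gives 59 + 2 = 61 true opaque zones.
Length ≈ 0.11 × 61 = 6.7 mm.

6.7 mm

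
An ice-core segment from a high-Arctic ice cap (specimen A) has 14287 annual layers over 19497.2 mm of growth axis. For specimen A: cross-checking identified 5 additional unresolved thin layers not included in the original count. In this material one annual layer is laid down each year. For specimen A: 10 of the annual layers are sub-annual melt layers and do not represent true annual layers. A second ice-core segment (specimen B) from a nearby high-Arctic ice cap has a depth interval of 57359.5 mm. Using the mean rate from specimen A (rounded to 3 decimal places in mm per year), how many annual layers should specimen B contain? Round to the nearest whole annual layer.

42022 annual layers

Specimen A: after corrections the count is 14287 − 10 + 5 = 14282 annual layers.
A: 19497.2 mm over 14282 years gives 19497.2 / 14282 ≈ 1.365 mm per year.
Specimen B: 57359.5 mm / 1.365 mm per year = 42021.61 years ≈ 42022 annual layers.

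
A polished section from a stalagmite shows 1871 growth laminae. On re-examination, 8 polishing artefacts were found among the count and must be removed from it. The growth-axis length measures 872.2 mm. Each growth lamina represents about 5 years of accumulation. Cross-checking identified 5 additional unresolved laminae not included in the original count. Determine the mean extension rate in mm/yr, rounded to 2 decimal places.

Adjusted count: 1871 − 8 + 5 = 1868 growth laminae.
1868 growth laminae at 5 years each span 1868 × 5 = 9340 years.
Mean rate = 872.2 mm / 9340 years ≈ 0.09 mm/yr.

0.09 mm/yr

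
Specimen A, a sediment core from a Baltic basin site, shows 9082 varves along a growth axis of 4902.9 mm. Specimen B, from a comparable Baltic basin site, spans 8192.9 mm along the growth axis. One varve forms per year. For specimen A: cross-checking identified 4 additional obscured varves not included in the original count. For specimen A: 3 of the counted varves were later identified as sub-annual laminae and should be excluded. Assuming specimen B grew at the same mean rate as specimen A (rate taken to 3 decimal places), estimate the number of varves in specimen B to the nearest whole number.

Specimen A: after corrections the count is 9082 − 3 + 4 = 9083 varves.
A: 4902.9 mm over 9083 years gives 4902.9 / 9083 ≈ 0.540 mm/yr.
For B, 8192.9 / 0.540 = 15172.04 years ≈ 15172 varves.

15172 varves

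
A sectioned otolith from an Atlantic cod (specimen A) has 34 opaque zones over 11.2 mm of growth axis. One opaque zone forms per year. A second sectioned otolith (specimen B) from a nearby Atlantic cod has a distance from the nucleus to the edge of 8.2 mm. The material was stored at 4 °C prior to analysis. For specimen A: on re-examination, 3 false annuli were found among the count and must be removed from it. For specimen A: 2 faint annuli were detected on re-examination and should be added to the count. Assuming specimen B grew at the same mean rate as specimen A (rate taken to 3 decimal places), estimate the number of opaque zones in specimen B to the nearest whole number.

Specimen A: true opaque zone count = 34 − 3 + 2 = 33.
A: 11.2 mm over 33 years gives 11.2 / 33 ≈ 0.339 mm/year.
B spans 8.2 / 0.339 = 24.19 years ≈ 24 opaque zones.

24 opaque zones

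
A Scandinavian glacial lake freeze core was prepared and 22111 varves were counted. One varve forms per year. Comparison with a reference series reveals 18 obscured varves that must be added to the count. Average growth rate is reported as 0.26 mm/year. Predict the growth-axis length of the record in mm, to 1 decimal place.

Adjusted count: 22111 + 18 = 22129 varves.
Predicted length = 0.26 mm/year × 22129 years = 5753.5 mm.

5753.5 mm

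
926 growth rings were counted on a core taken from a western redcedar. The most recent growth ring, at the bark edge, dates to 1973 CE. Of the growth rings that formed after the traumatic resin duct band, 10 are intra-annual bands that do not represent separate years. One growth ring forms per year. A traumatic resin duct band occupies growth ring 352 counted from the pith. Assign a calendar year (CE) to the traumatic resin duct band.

Between growth ring 352 and the bark edge there are 926 − 352 = 574 growth rings.
574 − 10 false = 564 true growth rings after the traumatic resin duct band.
The growth ring at the bark edge is 1973 CE, so the traumatic resin duct band dates to 1973 − 564 = 1409 CE.

1409 CE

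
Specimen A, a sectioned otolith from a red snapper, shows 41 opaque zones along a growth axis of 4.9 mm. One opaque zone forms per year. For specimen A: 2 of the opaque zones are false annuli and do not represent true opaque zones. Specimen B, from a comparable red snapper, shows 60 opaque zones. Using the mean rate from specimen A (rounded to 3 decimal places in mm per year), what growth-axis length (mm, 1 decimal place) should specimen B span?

7.6 mm

Specimen A: correcting the raw count gives 41 − 2 = 39 true opaque zones.
A: Extension rate ≈ 4.9 / 39 = 0.126 mm per year.
For B, 0.126 mm/year × 60 years = 7.6 mm.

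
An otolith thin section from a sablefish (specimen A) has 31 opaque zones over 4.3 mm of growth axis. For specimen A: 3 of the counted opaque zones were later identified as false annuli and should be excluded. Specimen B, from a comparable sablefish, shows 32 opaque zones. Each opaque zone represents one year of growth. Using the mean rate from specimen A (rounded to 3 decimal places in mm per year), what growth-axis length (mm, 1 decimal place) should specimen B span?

4.9 mm

Specimen A: true opaque zone count = 31 − 3 = 28.
A: 4.3 mm over 28 years gives 4.3 / 28 ≈ 0.154 mm per year.
B's length ≈ 0.154 × 32 = 4.9 mm.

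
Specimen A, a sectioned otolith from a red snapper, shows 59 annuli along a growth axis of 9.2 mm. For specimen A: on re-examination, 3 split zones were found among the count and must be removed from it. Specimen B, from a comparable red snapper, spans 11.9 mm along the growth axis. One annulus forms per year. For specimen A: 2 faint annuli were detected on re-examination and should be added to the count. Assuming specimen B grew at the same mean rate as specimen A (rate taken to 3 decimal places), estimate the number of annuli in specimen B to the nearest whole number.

75 annuli

Specimen A: after corrections the count is 59 − 3 + 2 = 58 annuli.
A: 9.2 mm over 58 years gives 9.2 / 58 ≈ 0.159 mm/year.
B spans 11.9 / 0.159 = 74.84 years ≈ 75 annuli.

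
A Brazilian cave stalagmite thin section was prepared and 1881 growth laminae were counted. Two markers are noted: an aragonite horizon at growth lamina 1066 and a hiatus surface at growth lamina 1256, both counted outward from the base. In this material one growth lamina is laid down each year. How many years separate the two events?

190 years

Separation: 1256 − 1066 = 190 growth laminae.
That is 190 years at one growth lamina per year.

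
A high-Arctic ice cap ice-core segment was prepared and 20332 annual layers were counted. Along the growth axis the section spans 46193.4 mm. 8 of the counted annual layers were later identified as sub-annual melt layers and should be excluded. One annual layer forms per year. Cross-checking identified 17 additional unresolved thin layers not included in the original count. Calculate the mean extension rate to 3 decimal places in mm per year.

2.271 mm per year

Adjusted count: 20332 − 8 + 17 = 20341 annual layers.
Mean rate = 46193.4 mm / 20341 years ≈ 2.271 mm per year.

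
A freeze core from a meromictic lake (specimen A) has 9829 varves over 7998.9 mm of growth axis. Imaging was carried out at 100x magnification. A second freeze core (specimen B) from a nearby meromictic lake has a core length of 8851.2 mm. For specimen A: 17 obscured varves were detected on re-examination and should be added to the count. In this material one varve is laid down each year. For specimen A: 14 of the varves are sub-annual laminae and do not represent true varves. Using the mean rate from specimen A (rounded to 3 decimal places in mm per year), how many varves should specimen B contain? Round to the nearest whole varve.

Specimen A: correcting the raw count gives 9829 − 14 + 17 = 9832 true varves.
A: Extension rate ≈ 7998.9 / 9832 = 0.814 mm/year.
For B, 8851.2 / 0.814 = 10873.71 years ≈ 10874 varves.

10874 varves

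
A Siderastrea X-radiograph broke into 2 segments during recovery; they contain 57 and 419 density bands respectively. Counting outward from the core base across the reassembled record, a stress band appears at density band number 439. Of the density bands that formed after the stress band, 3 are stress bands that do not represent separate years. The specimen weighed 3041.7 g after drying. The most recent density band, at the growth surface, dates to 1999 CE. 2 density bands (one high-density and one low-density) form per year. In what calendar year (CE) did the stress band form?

1982 CE

Total density bands = 57 + 419 = 476.
476 − 439 = 37 density bands lie beyond the stress band toward the growth surface.
Removing the 3 false density bands leaves 37 − 3 = 34 true density bands beyond the stress band.
Dividing by 2 density bands per year: 34 / 2 = 17 years.
The density band at the growth surface is 1999 CE, so the stress band dates to 1999 − 17 = 1982 CE.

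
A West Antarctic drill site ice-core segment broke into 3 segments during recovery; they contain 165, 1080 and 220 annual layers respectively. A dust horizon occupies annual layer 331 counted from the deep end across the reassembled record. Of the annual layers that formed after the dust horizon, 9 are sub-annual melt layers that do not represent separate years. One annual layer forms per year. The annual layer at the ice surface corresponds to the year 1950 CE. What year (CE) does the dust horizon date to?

825 CE

Total annual layers = 165 + 1080 + 220 = 1465.
The dust horizon sits at annual layer 331 from the deep end, so 1465 − 331 = 1134 annual layers formed after it.
Removing the 9 false annual layers leaves 1134 − 9 = 1125 true annual layers beyond the dust horizon.
1950 − 1125 = 825 CE.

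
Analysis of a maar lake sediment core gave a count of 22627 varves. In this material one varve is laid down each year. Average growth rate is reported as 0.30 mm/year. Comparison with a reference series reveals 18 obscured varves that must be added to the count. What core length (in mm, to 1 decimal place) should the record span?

After corrections the count is 22627 + 18 = 22645 varves.
22645 years at 0.30 mm/year gives 0.30 × 22645 = 6793.5 mm.

6793.5 mm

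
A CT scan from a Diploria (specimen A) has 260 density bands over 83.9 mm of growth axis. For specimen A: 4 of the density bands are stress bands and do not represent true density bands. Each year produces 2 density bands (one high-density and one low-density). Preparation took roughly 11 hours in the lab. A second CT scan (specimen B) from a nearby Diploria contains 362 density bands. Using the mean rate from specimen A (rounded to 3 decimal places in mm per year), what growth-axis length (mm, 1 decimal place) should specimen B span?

Specimen A: correcting the raw count gives 260 − 4 = 256 true density bands.
Specimen A: dividing by 2 density bands per year: 256 / 2 = 128 years.
A: Mean rate = 83.9 mm / 128 years ≈ 0.655 mm/year.
Specimen B: dividing by 2 density bands per year: 362 / 2 = 181 years. B's length ≈ 0.655 × 181 = 118.6 mm.

118.6 mm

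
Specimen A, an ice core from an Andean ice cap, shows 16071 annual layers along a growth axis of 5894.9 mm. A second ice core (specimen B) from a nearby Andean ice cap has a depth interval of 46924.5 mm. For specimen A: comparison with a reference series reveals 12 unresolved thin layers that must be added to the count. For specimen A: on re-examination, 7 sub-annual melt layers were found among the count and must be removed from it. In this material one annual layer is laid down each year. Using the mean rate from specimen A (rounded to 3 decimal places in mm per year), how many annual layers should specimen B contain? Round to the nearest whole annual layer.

Specimen A: true annual layer count = 16071 − 7 + 12 = 16076.
A: Mean rate = 5894.9 mm / 16076 years ≈ 0.367 mm/yr.
Specimen B: 46924.5 mm / 0.367 mm per year = 127859.67 years ≈ 127860 annual layers.

127860 annual layers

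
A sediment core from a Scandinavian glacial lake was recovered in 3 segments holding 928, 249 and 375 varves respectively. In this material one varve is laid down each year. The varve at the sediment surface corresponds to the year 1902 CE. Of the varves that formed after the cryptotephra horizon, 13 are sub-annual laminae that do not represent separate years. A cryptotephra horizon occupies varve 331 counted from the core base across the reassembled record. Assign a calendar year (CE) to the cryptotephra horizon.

Total varves = 928 + 249 + 375 = 1552.
Between varve 331 and the sediment surface there are 1552 − 331 = 1221 varves.
Removing the 13 false varves leaves 1221 − 13 = 1208 true varves beyond the cryptotephra horizon.
Counting back 1208 years from 1902 CE places the cryptotephra horizon in 1902 − 1208 = 694 CE.

694 CE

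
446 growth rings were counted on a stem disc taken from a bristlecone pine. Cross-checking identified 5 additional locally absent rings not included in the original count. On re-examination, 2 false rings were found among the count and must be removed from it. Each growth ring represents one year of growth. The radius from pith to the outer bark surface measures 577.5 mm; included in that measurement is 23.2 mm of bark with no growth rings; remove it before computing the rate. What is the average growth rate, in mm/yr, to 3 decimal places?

1.235 mm/yr

Correcting the raw count gives 446 − 2 + 5 = 449 true growth rings.
The growth record spans 577.5 − 23.2 = 554.3 mm.
554.3 mm over 449 years gives 554.3 / 449 ≈ 1.235 mm/yr.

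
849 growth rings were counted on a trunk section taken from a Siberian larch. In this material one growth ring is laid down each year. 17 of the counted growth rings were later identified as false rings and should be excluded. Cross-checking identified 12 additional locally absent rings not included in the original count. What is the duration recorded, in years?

True growth ring count = 849 − 17 + 12 = 844.
With a one-to-one growth ring periodicity this is 844 years.

844 yr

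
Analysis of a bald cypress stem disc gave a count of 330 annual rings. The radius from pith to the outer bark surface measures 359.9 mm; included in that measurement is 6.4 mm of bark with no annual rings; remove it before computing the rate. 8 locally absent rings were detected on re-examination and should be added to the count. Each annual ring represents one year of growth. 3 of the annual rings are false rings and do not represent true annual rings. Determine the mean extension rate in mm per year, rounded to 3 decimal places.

1.055 mm per year

Adjusted count: 330 − 3 + 8 = 335 annual rings.
The growth record spans 359.9 − 6.4 = 353.5 mm.
353.5 mm over 335 years gives 353.5 / 335 ≈ 1.055 mm per year.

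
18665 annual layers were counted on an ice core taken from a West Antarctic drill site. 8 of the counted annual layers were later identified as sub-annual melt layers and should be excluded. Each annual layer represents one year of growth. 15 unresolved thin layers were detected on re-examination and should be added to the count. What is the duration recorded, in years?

True annual layer count = 18665 − 8 + 15 = 18672.
At one annual layer per year, that is 18672 years.

18672 yr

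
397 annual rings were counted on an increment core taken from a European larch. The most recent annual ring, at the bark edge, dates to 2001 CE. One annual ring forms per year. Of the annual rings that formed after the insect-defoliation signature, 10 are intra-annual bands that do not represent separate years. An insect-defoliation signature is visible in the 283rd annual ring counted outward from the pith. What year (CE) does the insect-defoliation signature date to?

397 − 283 = 114 annual rings lie beyond the insect-defoliation signature toward the bark edge.
114 − 10 false = 104 true annual rings after the insect-defoliation signature.
Counting back 104 years from 2001 CE places the insect-defoliation signature in 2001 − 104 = 1897 CE.

1897 CE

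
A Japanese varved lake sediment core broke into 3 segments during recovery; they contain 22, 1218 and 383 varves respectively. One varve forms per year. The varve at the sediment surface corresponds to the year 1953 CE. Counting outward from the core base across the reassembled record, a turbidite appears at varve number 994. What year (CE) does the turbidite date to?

Total varves = 22 + 1218 + 383 = 1623.
1623 − 994 = 629 varves lie beyond the turbidite toward the sediment surface.
The varve at the sediment surface is 1953 CE, so the turbidite dates to 1953 − 629 = 1324 CE.

1324 CE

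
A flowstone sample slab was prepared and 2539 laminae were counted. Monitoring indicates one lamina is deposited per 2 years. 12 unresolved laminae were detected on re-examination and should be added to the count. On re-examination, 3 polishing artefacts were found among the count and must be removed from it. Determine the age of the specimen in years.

After corrections the count is 2539 − 3 + 12 = 2548 laminae.
At 2 years per lamina, 2548 × 2 = 5096 years.

5096 years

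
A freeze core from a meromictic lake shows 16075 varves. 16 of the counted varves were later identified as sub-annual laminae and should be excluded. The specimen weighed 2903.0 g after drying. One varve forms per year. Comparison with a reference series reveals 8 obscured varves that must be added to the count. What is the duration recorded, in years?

16067 years

Adjusted count: 16075 − 16 + 8 = 16067 varves.
One varve per year makes the duration 16067 years.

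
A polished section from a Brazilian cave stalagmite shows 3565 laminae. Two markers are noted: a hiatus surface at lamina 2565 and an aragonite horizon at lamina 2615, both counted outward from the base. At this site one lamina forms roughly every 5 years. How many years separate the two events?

Separation: 2615 − 2565 = 50 laminae.
50 laminae at 5 years each span 50 × 5 = 250 years.

250 years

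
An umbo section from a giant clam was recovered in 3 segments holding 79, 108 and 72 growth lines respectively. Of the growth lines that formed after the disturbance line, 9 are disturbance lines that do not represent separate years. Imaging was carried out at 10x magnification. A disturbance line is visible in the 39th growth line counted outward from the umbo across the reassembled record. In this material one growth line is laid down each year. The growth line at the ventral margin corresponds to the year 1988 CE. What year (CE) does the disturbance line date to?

Total growth lines = 79 + 108 + 72 = 259.
Between growth line 39 and the ventral margin there are 259 − 39 = 220 growth lines.
Removing the 9 false growth lines leaves 220 − 9 = 211 true growth lines beyond the disturbance line.
The growth line at the ventral margin is 1988 CE, so the disturbance line dates to 1988 − 211 = 1777 CE.

1777 CE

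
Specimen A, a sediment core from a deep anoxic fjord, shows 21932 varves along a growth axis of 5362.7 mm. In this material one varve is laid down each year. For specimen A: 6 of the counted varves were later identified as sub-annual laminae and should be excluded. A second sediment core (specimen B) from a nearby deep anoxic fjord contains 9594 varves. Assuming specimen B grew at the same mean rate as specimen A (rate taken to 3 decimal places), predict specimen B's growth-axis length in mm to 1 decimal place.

Specimen A: correcting the raw count gives 21932 − 6 = 21926 true varves.
A: 5362.7 mm over 21926 years gives 5362.7 / 21926 ≈ 0.245 mm/year.
Length of B = 0.245 × 9594 = 2350.5 mm.

2350.5 mm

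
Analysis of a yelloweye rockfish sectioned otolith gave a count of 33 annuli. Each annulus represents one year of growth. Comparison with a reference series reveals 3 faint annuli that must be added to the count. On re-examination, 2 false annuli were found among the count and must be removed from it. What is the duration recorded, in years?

Adjusted count: 33 − 2 + 3 = 34 annuli.
With a one-to-one annulus periodicity this is 34 years.

34 yr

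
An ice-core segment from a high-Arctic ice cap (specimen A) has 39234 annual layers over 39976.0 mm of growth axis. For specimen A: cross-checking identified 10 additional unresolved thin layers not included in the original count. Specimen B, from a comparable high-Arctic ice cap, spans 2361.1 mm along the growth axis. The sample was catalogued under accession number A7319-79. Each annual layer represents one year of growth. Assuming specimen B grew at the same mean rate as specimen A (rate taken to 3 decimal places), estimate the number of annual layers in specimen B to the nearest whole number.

2317 annual layers

Specimen A: after corrections the count is 39234 + 10 = 39244 annual layers.
A: Mean rate = 39976.0 mm / 39244 years ≈ 1.019 mm/yr.
For B, 2361.1 / 1.019 = 2317.08 years ≈ 2317 annual layers.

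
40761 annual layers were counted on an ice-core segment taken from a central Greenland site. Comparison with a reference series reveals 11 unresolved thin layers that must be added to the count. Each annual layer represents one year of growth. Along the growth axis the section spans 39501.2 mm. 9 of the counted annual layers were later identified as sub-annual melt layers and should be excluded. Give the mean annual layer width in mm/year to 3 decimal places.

After corrections the count is 40761 − 9 + 11 = 40763 annual layers.
Mean rate = 39501.2 mm / 40763 years ≈ 0.969 mm/year.

0.969 mm/year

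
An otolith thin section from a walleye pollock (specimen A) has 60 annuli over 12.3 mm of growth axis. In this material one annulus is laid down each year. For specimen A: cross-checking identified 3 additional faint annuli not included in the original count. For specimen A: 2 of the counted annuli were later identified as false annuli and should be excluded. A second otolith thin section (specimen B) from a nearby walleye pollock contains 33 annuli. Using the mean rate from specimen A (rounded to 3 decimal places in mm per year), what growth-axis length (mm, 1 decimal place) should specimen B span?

6.7 mm

Specimen A: true annulus count = 60 − 2 + 3 = 61.
A: 12.3 mm over 61 years gives 12.3 / 61 ≈ 0.202 mm/yr.
For B, 0.202 mm/year × 33 years = 6.7 mm.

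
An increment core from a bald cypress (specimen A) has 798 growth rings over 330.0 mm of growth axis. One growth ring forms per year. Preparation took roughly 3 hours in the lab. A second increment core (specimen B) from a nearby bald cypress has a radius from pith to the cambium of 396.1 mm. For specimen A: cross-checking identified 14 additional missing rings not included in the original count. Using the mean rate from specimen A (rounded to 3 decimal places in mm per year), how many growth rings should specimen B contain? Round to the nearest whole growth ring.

976 growth rings

Specimen A: after corrections the count is 798 + 14 = 812 growth rings.
A: Extension rate ≈ 330.0 / 812 = 0.406 mm/year.
For B, 396.1 / 0.406 = 975.62 years ≈ 976 growth rings.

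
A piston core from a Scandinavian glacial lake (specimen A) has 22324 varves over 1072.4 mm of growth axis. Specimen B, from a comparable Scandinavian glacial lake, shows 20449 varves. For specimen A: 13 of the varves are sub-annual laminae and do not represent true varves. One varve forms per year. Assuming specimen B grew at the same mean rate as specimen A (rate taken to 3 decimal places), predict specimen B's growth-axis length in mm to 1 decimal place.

981.6 mm

Specimen A: correcting the raw count gives 22324 − 13 = 22311 true varves.
A: 1072.4 mm over 22311 years gives 1072.4 / 22311 ≈ 0.048 mm per year.
For B, 0.048 mm/year × 20449 years = 981.6 mm.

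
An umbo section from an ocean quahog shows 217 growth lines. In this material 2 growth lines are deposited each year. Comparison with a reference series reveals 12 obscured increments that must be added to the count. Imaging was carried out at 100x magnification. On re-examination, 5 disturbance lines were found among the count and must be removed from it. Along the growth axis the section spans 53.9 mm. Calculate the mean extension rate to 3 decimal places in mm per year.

0.481 mm per year

Correcting the raw count gives 217 − 5 + 12 = 224 true growth lines.
Dividing by 2 growth lines per year: 224 / 2 = 112 years.
Extension rate ≈ 53.9 / 112 = 0.481 mm per year.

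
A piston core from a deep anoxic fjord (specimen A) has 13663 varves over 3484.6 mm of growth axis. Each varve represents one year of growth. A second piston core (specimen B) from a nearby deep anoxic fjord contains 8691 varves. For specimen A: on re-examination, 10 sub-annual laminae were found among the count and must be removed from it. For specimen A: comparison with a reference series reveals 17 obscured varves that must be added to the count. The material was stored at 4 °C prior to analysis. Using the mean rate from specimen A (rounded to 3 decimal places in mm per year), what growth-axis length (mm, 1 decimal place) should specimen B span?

2216.2 mm

Specimen A: after corrections the count is 13663 − 10 + 17 = 13670 varves.
A: Mean rate = 3484.6 mm / 13670 years ≈ 0.255 mm/yr.
For B, 0.255 mm/year × 8691 years = 2216.2 mm.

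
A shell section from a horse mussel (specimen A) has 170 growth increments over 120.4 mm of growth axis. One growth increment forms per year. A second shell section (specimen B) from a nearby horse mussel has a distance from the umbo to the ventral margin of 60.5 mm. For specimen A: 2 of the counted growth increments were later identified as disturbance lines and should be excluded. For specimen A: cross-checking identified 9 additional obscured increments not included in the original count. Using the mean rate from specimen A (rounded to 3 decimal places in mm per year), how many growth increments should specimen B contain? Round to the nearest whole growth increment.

Specimen A: adjusted count: 170 − 2 + 9 = 177 growth increments.
A: Extension rate ≈ 120.4 / 177 = 0.680 mm/year.
For B, 60.5 / 0.680 = 88.97 years ≈ 89 growth increments.

89 growth increments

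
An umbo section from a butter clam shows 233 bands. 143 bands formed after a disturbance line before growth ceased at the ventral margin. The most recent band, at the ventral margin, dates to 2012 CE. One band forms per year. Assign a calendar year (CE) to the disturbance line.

1869 CE

143 bands post-date the disturbance line.
Counting back 143 years from 2012 CE places the disturbance line in 2012 − 143 = 1869 CE.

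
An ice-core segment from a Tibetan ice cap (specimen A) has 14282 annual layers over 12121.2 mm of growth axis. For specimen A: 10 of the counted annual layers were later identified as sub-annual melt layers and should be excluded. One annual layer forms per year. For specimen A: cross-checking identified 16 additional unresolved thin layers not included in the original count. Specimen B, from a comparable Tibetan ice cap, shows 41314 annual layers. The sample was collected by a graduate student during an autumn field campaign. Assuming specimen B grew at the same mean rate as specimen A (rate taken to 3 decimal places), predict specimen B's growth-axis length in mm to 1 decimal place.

Specimen A: correcting the raw count gives 14282 − 10 + 16 = 14288 true annual layers.
A: 12121.2 mm over 14288 years gives 12121.2 / 14288 ≈ 0.848 mm per year.
For B, 0.848 mm/year × 41314 years = 35034.3 mm.

35034.3 mm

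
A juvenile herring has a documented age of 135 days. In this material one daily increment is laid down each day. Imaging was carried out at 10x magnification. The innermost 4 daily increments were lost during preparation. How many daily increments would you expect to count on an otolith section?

131 daily increments

Expected daily increments over 135 days: 135.
135 − 4 missed = 131 daily increments expected in the prepared section.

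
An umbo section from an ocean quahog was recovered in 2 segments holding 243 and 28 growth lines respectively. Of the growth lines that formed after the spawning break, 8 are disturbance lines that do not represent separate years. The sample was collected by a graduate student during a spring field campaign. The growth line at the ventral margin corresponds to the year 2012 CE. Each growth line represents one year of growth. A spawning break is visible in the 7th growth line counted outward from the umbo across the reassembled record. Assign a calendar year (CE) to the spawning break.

1756 CE

Total growth lines = 243 + 28 = 271.
Between growth line 7 and the ventral margin there are 271 − 7 = 264 growth lines.
Removing the 8 false growth lines leaves 264 − 8 = 256 true growth lines beyond the spawning break.
2012 − 256 = 1756 CE.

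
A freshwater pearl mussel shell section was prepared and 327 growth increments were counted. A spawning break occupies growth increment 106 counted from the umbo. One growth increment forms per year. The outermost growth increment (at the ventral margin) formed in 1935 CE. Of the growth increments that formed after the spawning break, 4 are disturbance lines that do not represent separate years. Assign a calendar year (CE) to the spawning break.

1718 CE

The spawning break sits at growth increment 106 from the umbo, so 327 − 106 = 221 growth increments formed after it.
Excluding 4 false growth increments: 221 − 4 = 217.
1935 − 217 = 1718 CE.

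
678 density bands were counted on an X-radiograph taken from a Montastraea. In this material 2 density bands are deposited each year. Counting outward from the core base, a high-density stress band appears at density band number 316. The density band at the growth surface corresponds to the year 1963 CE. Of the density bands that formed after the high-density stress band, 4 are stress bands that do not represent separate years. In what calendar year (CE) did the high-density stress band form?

1784 CE

The high-density stress band sits at density band 316 from the core base, so 678 − 316 = 362 density bands formed after it.
Removing the 4 false density bands leaves 362 − 4 = 358 true density bands beyond the high-density stress band.
Dividing by 2 density bands per year: 358 / 2 = 179 years.
The density band at the growth surface is 1963 CE, so the high-density stress band dates to 1963 − 179 = 1784 CE.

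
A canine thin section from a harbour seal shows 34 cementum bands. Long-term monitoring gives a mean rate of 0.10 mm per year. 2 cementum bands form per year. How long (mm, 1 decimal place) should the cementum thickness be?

34 cementum bands at 2 per year is 34 / 2 = 17 years.
Predicted length = 0.10 mm/year × 17 years = 1.7 mm.

1.7 mm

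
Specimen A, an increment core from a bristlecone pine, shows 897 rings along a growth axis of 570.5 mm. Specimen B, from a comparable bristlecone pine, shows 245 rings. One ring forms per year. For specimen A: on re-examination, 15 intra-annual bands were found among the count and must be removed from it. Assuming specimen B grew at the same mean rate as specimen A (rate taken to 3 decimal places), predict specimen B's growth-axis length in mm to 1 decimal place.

Specimen A: correcting the raw count gives 897 − 15 = 882 true rings.
A: Extension rate ≈ 570.5 / 882 = 0.647 mm/yr.
For B, 0.647 mm/year × 245 years = 158.5 mm.

158.5 mm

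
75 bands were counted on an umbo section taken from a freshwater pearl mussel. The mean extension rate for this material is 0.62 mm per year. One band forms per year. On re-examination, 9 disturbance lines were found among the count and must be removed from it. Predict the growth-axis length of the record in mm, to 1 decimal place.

Adjusted count: 75 − 9 = 66 bands.
Predicted length = 0.62 mm/year × 66 years = 40.9 mm.

40.9 mm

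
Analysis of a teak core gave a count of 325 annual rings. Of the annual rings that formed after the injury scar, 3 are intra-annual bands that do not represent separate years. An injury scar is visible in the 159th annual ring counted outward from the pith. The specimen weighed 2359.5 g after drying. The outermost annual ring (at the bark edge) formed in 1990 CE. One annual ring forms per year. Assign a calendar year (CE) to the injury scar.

The injury scar sits at annual ring 159 from the pith, so 325 − 159 = 166 annual rings formed after it.
166 − 3 false = 163 true annual rings after the injury scar.
The annual ring at the bark edge is 1990 CE, so the injury scar dates to 1990 − 163 = 1827 CE.

1827 CE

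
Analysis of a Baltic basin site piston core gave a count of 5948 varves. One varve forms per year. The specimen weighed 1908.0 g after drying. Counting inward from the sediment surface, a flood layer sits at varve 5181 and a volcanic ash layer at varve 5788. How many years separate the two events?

5788 − 5181 = 607 varves lie between the two events.
At one varve per year, 607 years elapsed between them.

607 yr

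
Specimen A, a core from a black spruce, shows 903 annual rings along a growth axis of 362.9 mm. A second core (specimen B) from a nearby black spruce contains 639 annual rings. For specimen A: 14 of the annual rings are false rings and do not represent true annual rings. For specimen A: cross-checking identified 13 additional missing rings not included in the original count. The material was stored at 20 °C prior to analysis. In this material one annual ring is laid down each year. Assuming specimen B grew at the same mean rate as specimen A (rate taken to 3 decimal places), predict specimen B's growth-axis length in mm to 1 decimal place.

Specimen A: adjusted count: 903 − 14 + 13 = 902 annual rings.
A: Extension rate ≈ 362.9 / 902 = 0.402 mm/year.
For B, 0.402 mm/year × 639 years = 256.9 mm.

256.9 mm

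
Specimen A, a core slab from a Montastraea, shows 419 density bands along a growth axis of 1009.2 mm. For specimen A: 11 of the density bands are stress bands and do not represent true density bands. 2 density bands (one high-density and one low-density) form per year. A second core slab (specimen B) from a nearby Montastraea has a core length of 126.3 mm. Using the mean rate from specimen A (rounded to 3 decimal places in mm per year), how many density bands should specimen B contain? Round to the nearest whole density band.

51 density bands

Specimen A: after corrections the count is 419 − 11 = 408 density bands.
Specimen A: 408 density bands at 2 per year is 408 / 2 = 204 years.
A: 1009.2 mm over 204 years gives 1009.2 / 204 ≈ 4.947 mm per year.
For B, 126.3 / 4.947 = 25.53 years; at 2 density bands per year that is 25.53 × 2 ≈ 51 density bands.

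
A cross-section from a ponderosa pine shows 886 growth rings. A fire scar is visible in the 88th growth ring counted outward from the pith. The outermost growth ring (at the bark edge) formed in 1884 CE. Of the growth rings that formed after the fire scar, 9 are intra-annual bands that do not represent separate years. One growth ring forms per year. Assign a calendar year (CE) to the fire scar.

Between growth ring 88 and the bark edge there are 886 − 88 = 798 growth rings.
Removing the 9 false growth rings leaves 798 − 9 = 789 true growth rings beyond the fire scar.
1884 − 789 = 1095 CE.

1095 CE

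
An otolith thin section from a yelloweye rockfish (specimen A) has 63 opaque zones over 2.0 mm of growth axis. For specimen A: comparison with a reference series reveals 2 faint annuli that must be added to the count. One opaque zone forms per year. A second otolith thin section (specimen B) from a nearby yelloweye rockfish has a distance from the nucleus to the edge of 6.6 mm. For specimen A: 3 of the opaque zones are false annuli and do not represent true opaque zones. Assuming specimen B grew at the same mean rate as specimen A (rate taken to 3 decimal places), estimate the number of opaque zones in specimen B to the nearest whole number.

206 opaque zones

Specimen A: true opaque zone count = 63 − 3 + 2 = 62.
A: 2.0 mm over 62 years gives 2.0 / 62 ≈ 0.032 mm per year.
Specimen B: 6.6 mm / 0.032 mm per year = 206.25 years ≈ 206 opaque zones.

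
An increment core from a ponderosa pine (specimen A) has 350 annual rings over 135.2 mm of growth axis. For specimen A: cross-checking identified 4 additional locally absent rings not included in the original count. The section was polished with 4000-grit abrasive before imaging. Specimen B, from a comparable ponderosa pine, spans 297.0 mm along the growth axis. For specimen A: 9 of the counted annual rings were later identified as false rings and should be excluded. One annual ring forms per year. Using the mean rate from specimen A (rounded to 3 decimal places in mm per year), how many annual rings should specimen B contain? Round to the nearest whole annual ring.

758 annual rings

Specimen A: after corrections the count is 350 − 9 + 4 = 345 annual rings.
A: Mean rate = 135.2 mm / 345 years ≈ 0.392 mm/year.
For B, 297.0 / 0.392 = 757.65 years ≈ 758 annual rings.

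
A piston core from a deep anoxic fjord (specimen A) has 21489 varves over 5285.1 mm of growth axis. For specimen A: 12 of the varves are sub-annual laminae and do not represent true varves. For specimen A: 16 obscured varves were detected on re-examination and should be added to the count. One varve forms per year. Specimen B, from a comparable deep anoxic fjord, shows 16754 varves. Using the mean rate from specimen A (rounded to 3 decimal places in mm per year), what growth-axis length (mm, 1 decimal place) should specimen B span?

4121.5 mm

Specimen A: after corrections the count is 21489 − 12 + 16 = 21493 varves.
A: Extension rate ≈ 5285.1 / 21493 = 0.246 mm/yr.
Length of B = 0.246 × 16754 = 4121.5 mm.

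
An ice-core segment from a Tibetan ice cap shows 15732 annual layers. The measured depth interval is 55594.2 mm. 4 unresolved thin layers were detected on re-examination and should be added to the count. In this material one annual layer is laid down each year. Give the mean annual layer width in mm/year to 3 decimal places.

3.533 mm/year

Correcting the raw count gives 15732 + 4 = 15736 true annual layers.
Mean rate = 55594.2 mm / 15736 years ≈ 3.533 mm/year.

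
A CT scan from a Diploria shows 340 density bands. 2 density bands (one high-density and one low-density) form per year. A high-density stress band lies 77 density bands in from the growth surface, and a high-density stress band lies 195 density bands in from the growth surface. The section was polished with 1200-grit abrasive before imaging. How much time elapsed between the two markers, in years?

59 yr

Separation: 195 − 77 = 118 density bands.
With 2 density bands per year, 118 / 2 = 59 years.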